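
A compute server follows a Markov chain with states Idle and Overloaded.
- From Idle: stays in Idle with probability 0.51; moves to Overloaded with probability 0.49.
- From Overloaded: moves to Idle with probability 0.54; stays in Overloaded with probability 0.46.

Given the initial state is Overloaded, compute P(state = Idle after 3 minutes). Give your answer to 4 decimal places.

0.5243

Propagate the distribution vector 3 minutes from Overloaded.
After 0 minutes: (0.0000, 1.0000)
After 1 minute: (0.5400, 0.4600)
After 2 minutes: (0.5238, 0.4762)
After 3 minutes: (0.5243, 0.4757)
P(in Idle after 3 minutes) = 0.5243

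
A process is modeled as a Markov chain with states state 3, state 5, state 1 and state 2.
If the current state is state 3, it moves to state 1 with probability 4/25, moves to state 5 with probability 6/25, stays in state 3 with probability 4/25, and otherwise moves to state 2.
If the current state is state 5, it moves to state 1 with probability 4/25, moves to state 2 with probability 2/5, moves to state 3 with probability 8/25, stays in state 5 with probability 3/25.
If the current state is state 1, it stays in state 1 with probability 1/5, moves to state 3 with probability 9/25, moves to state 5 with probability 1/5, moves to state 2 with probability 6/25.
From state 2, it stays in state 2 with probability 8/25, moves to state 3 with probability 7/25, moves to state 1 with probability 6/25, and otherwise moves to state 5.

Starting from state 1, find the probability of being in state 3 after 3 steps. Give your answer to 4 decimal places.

0.2712

Propagate the distribution vector 3 steps from state 1.
After 0 steps: (0.0000, 0.0000, 1.0000, 0.0000)
After 1 step: (0.3600, 0.2000, 0.2000, 0.2400)
After 2 steps: (0.2608, 0.1888, 0.1872, 0.3632)
After 3 steps: (0.2712, 0.1808, 0.1965, 0.3514)
P(in state 3 after 3 steps) = 0.2712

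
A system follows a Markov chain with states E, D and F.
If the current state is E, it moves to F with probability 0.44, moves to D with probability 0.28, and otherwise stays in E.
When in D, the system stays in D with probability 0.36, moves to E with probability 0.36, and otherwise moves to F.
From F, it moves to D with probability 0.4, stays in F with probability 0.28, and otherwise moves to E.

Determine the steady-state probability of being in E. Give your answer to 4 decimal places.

Let the stationary distribution be π with π = πP and π_1 + π_2 + π_3 = 1.
π_1 = 0.28·π_1 + 0.36·π_2 + 0.32·π_3
π_2 = 0.28·π_1 + 0.36·π_2 + 0.4·π_3
Solving with the normalization constraint gives π = (0.3211, 0.3476, 0.3314).
So the stationary probability of E is 0.3211.

0.3211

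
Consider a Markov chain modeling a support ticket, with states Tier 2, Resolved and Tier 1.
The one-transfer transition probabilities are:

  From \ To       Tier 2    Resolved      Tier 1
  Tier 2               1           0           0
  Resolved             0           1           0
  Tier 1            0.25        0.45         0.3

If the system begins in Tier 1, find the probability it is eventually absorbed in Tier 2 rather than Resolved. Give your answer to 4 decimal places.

Let h(s) be the probability of absorption at Tier 2 starting from transient state s. Then h(Tier 2) = 1 and h(Resolved) = 0. By first-step analysis:
h(Tier 1) = 0.25·1 + 0.45·0 + 0.3·h(Tier 1)
Solving: h(Tier 1) = 0.3571.
Starting from Tier 1, the probability is 0.3571.

0.3571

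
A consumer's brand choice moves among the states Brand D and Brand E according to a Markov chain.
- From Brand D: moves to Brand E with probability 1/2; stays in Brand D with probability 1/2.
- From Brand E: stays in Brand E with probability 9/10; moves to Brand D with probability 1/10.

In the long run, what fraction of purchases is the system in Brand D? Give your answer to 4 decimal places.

0.1667

Let the stationary distribution be π with π = πP and π_1 + π_2 = 1.
π_1 = 0.5·π_1 + 0.1·π_2
Solving with the normalization constraint gives π = (0.1667, 0.8333).
So the stationary probability of Brand D is 0.1667.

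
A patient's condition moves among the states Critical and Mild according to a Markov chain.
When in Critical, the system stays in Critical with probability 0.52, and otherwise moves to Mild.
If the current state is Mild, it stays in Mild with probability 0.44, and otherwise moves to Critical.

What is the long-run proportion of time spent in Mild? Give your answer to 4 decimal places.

Let the stationary distribution be π with π = πP and π_1 + π_2 = 1.
π_1 = 0.52·π_1 + 0.56·π_2
Solving with the normalization constraint gives π = (0.5385, 0.4615).
So the stationary probability of Mild is 0.4615.

0.4615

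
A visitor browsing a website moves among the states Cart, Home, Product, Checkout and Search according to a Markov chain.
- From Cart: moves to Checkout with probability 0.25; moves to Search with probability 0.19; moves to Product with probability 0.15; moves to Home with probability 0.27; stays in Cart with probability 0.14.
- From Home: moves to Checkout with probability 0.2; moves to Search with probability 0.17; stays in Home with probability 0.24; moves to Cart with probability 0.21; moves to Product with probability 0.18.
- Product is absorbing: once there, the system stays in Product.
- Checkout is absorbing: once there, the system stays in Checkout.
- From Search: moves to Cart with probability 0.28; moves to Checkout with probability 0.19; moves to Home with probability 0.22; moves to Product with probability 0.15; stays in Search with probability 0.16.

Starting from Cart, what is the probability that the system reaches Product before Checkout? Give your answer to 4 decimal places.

Let h(s) be the probability of absorption at Product starting from transient state s. Then h(Product) = 1 and h(Checkout) = 0. By first-step analysis:
h(Cart) = 0.14·h(Cart) + 0.27·h(Home) + 0.15·1 + 0.25·0 + 0.19·h(Search)
h(Home) = 0.21·h(Cart) + 0.24·h(Home) + 0.18·1 + 0.2·0 + 0.17·h(Search)
h(Search) = 0.28·h(Cart) + 0.22·h(Home) + 0.15·1 + 0.19·0 + 0.16·h(Search)
Solving: h(Cart) = 0.4103, h(Home) = 0.4469, h(Search) = 0.4324.
Starting from Cart, the probability is 0.4103.

0.4103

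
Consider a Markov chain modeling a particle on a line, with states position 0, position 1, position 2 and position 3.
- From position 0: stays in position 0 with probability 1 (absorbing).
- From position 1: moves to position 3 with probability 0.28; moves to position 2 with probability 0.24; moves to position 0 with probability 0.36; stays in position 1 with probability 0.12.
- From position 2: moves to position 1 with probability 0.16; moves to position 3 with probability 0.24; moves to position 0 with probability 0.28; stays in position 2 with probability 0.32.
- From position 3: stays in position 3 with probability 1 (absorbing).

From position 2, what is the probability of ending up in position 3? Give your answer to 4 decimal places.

Let h(s) be the probability of absorption at position 3 starting from transient state s. Then h(position 3) = 1 and h(position 0) = 0. By first-step analysis:
h(position 1) = 0.36·0 + 0.12·h(position 1) + 0.24·h(position 2) + 0.28·1
h(position 2) = 0.28·0 + 0.16·h(position 1) + 0.32·h(position 2) + 0.24·1
Solving: h(position 1) = 0.4429, h(position 2) = 0.4571.
Starting from position 2, the probability is 0.4571.

0.4571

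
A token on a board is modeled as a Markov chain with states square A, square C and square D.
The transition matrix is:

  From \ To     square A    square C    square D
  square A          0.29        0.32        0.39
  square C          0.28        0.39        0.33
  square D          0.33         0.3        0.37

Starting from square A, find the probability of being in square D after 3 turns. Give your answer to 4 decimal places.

Propagate the distribution vector 3 turns from square A.
After 0 turns: (1.0000, 0.0000, 0.0000)
After 1 turn: (0.2900, 0.3200, 0.3900)
After 2 turns: (0.3024, 0.3346, 0.3630)
After 3 turns: (0.3012, 0.3362, 0.3627)
P(in square D after 3 turns) = 0.3627

0.3627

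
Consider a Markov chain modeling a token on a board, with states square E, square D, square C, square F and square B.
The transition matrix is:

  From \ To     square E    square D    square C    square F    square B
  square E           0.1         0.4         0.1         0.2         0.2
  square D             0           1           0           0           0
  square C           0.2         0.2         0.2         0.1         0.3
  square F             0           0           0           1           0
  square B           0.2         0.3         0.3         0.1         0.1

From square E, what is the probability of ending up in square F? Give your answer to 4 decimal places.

0.3206

Let h(s) be the probability of absorption at square F starting from transient state s. Then h(square F) = 1 and h(square D) = 0. By first-step analysis:
h(square E) = 0.1·h(square E) + 0.4·0 + 0.1·h(square C) + 0.2·1 + 0.2·h(square B)
h(square C) = 0.2·h(square E) + 0.2·0 + 0.2·h(square C) + 0.1·1 + 0.3·h(square B)
h(square B) = 0.2·h(square E) + 0.3·0 + 0.3·h(square C) + 0.1·1 + 0.1·h(square B)
Solving: h(square E) = 0.3206, h(square C) = 0.3126, h(square B) = 0.2866.
Starting from square E, the probability is 0.3206.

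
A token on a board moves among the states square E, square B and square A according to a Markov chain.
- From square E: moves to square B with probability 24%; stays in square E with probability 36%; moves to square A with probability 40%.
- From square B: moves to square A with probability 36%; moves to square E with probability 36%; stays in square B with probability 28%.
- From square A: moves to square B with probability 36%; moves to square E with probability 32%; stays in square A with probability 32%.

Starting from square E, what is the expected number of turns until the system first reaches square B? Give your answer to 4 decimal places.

3.5156

Let t(s) be the expected number of turns to first reach square B from state s, with t(square B) = 0. Conditioning on the first turn:
t(square E) = 1 + 0.36·t(square E) + 0.4·t(square A)
t(square A) = 1 + 0.32·t(square E) + 0.32·t(square A)
Solving: t(square E) = 3.5156, t(square A) = 3.1250.
Expected turns from square E to square B: 3.5156.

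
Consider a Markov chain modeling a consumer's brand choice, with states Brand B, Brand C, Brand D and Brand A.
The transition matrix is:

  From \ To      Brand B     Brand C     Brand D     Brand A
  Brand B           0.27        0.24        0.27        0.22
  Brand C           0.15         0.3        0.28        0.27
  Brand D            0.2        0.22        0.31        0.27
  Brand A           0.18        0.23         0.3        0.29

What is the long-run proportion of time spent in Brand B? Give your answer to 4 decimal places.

0.1961

Let the stationary distribution be π with π = πP and π_1 + π_2 + π_3 + π_4 = 1.
π_1 = 0.27·π_1 + 0.15·π_2 + 0.2·π_3 + 0.18·π_4
π_2 = 0.24·π_1 + 0.3·π_2 + 0.22·π_3 + 0.23·π_4
π_3 = 0.27·π_1 + 0.28·π_2 + 0.31·π_3 + 0.3·π_4
Solving with the normalization constraint gives π = (0.1961, 0.2463, 0.2921, 0.2655).
So the stationary probability of Brand B is 0.1961.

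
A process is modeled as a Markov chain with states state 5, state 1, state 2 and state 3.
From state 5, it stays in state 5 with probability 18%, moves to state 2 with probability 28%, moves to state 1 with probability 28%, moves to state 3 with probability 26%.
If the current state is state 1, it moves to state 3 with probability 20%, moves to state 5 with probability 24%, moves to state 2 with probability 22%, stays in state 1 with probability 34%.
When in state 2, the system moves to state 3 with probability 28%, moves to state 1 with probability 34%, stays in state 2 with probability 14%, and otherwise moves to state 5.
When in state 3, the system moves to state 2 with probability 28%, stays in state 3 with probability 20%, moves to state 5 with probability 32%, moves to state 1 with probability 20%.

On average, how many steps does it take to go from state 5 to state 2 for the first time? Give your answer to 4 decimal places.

3.7980

Let t(s) be the expected number of steps to first reach state 2 from state s, with t(state 2) = 0. Conditioning on the first step:
t(state 5) = 1 + 0.18·t(state 5) + 0.28·t(state 1) + 0.26·t(state 3)
t(state 1) = 1 + 0.24·t(state 5) + 0.34·t(state 1) + 0.2·t(state 3)
t(state 3) = 1 + 0.32·t(state 5) + 0.2·t(state 1) + 0.2·t(state 3)
Solving: t(state 5) = 3.7980, t(state 1) = 4.0415, t(state 3) = 3.7796.
Expected steps from state 5 to state 2: 3.7980.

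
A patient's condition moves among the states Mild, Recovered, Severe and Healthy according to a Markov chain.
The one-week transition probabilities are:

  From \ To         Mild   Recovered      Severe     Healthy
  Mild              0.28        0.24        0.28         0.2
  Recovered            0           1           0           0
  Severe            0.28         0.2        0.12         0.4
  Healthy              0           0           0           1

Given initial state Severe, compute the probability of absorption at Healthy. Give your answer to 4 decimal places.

Let h(s) be the probability of absorption at Healthy starting from transient state s. Then h(Healthy) = 1 and h(Recovered) = 0. By first-step analysis:
h(Mild) = 0.28·h(Mild) + 0.24·0 + 0.28·h(Severe) + 0.2·1
h(Severe) = 0.28·h(Mild) + 0.2·0 + 0.12·h(Severe) + 0.4·1
Solving: h(Mild) = 0.5187, h(Severe) = 0.6196.
Starting from Severe, the probability is 0.6196.

0.6196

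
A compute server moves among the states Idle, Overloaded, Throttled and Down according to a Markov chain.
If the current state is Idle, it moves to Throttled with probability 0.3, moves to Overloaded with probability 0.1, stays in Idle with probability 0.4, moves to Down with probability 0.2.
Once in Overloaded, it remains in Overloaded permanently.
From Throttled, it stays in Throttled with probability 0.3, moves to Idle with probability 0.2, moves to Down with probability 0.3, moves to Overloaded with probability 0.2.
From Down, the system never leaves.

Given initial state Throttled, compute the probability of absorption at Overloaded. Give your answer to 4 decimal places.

0.3889

Let h(s) be the probability of absorption at Overloaded starting from transient state s. Then h(Overloaded) = 1 and h(Down) = 0. By first-step analysis:
h(Idle) = 0.4·h(Idle) + 0.1·1 + 0.3·h(Throttled) + 0.2·0
h(Throttled) = 0.2·h(Idle) + 0.2·1 + 0.3·h(Throttled) + 0.3·0
Solving: h(Idle) = 0.3611, h(Throttled) = 0.3889.
Starting from Throttled, the probability is 0.3889.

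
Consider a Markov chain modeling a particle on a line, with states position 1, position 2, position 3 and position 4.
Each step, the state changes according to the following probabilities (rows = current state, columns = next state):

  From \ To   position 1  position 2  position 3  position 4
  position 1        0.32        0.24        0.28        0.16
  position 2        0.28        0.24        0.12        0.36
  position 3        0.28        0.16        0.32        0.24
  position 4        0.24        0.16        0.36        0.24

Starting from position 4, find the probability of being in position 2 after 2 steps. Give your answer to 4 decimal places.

Propagate the distribution vector 2 steps from position 4.
After 0 steps: (0.0000, 0.0000, 0.0000, 1.0000)
After 1 step: (0.2400, 0.1600, 0.3600, 0.2400)
After 2 steps: (0.2800, 0.1920, 0.2880, 0.2400)
P(in position 2 after 2 steps) = 0.1920

0.1920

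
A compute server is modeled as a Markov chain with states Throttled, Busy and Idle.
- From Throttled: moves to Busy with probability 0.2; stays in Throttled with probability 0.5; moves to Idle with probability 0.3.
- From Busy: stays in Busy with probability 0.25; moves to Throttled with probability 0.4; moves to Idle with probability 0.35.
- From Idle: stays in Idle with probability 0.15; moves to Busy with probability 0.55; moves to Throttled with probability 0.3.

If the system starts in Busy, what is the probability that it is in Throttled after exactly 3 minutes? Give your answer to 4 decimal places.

0.4145

Propagate the distribution vector 3 minutes from Busy.
After 0 minutes: (0.0000, 1.0000, 0.0000)
After 1 minute: (0.4000, 0.2500, 0.3500)
After 2 minutes: (0.4050, 0.3350, 0.2600)
After 3 minutes: (0.4145, 0.3078, 0.2778)
P(in Throttled after 3 minutes) = 0.4145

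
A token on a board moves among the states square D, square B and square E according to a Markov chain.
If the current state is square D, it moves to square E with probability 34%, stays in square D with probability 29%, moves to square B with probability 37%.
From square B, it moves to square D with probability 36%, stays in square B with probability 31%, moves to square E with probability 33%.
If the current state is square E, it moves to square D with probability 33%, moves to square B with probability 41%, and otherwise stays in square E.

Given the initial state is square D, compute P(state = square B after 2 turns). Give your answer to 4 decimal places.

Sum over the intermediate state after 1 turn:
P = P(square D→square D)·P(square D→square B) + P(square D→square B)·P(square B→square B) + P(square D→square E)·P(square E→square B)
  = 0.29×0.37 + 0.37×0.31 + 0.34×0.41
  = 0.1073 + 0.1147 + 0.1394 = 0.3614

0.3614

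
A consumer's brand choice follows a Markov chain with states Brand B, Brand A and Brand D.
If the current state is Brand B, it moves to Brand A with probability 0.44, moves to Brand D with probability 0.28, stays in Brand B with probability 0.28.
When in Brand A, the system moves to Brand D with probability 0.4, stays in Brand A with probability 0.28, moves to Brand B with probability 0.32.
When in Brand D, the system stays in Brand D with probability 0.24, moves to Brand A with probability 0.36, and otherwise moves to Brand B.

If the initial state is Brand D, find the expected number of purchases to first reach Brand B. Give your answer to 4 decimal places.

2.6786

Let t(s) be the expected number of purchases to first reach Brand B from state s, with t(Brand B) = 0. Conditioning on the first purchase:
t(Brand A) = 1 + 0.28·t(Brand A) + 0.4·t(Brand D)
t(Brand D) = 1 + 0.36·t(Brand A) + 0.24·t(Brand D)
Solving: t(Brand A) = 2.8770, t(Brand D) = 2.6786.
Expected purchases from Brand D to Brand B: 2.6786.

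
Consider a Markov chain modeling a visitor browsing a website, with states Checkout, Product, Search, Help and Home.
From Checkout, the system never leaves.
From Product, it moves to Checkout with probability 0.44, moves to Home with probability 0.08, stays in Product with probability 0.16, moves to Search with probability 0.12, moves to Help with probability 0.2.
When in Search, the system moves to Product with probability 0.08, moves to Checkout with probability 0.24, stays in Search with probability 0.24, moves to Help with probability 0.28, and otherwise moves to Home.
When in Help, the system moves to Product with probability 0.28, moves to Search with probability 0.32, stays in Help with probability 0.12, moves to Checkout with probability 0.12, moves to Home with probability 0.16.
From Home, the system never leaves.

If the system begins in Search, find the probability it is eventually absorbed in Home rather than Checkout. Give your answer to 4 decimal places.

0.3834

Let h(s) be the probability of absorption at Home starting from transient state s. Then h(Home) = 1 and h(Checkout) = 0. By first-step analysis:
h(Product) = 0.44·0 + 0.16·h(Product) + 0.12·h(Search) + 0.2·h(Help) + 0.08·1
h(Search) = 0.24·0 + 0.08·h(Product) + 0.24·h(Search) + 0.28·h(Help) + 0.16·1
h(Help) = 0.12·0 + 0.28·h(Product) + 0.32·h(Search) + 0.12·h(Help) + 0.16·1
Solving: h(Product) = 0.2451, h(Search) = 0.3834, h(Help) = 0.3992.
Starting from Search, the probability is 0.3834.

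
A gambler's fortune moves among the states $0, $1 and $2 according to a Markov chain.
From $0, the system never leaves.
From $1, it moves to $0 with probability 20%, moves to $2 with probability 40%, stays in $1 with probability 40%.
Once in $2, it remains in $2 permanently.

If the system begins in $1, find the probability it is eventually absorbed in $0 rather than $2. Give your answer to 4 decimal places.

0.3333

Let h(s) be the probability of absorption at $0 starting from transient state s. Then h($0) = 1 and h($2) = 0. By first-step analysis:
h($1) = 0.2·1 + 0.4·h($1) + 0.4·0
Solving: h($1) = 0.3333.
Starting from $1, the probability is 0.3333.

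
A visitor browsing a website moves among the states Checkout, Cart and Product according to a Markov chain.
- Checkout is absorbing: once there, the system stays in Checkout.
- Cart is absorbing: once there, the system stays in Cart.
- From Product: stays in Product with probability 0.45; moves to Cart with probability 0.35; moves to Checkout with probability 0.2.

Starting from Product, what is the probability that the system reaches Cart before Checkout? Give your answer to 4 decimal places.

Let h(s) be the probability of absorption at Cart starting from transient state s. Then h(Cart) = 1 and h(Checkout) = 0. By first-step analysis:
h(Product) = 0.2·0 + 0.35·1 + 0.45·h(Product)
Solving: h(Product) = 0.6364.
Starting from Product, the probability is 0.6364.

0.6364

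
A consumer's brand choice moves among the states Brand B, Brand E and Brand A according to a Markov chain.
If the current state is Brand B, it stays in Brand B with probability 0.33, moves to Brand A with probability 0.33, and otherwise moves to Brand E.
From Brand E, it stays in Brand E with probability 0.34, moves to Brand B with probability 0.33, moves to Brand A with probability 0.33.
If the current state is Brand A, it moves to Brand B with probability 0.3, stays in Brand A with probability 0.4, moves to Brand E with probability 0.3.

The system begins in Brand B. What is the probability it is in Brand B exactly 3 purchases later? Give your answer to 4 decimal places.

0.3194

Propagate the distribution vector 3 purchases from Brand B.
After 0 purchases: (1.0000, 0.0000, 0.0000)
After 1 purchase: (0.3300, 0.3400, 0.3300)
After 2 purchases: (0.3201, 0.3268, 0.3531)
After 3 purchases: (0.3194, 0.3259, 0.3547)
P(in Brand B after 3 purchases) = 0.3194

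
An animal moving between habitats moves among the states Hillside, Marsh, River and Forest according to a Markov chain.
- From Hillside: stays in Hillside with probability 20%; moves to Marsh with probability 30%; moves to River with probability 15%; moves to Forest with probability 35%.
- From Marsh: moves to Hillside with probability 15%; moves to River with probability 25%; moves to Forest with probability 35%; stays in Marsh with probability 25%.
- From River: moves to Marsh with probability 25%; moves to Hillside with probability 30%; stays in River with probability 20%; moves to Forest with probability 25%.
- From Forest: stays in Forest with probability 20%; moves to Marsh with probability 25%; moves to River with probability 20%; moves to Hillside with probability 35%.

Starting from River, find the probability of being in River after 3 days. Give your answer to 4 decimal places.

Propagate the distribution vector 3 days from River.
After 0 days: (0.0000, 0.0000, 1.0000, 0.0000)
After 1 day: (0.3000, 0.2500, 0.2000, 0.2500)
After 2 days: (0.2450, 0.2650, 0.1975, 0.2925)
After 3 days: (0.2504, 0.2623, 0.2010, 0.2864)
P(in River after 3 days) = 0.2010

0.2010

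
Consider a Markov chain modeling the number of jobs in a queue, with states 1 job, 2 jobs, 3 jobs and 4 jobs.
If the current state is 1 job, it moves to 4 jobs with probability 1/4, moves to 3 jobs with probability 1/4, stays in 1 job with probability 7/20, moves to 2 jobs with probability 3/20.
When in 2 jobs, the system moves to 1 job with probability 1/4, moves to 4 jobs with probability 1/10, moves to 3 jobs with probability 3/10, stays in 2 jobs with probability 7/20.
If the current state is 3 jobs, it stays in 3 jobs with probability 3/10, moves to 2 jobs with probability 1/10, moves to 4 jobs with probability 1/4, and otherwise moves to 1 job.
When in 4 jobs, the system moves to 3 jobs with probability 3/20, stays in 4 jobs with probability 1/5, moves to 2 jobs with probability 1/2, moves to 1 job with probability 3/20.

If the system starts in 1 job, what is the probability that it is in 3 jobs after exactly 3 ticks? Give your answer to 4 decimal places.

0.2535

Propagate the distribution vector 3 ticks from 1 job.
After 0 ticks: (1.0000, 0.0000, 0.0000, 0.0000)
After 1 tick: (0.3500, 0.1500, 0.2500, 0.2500)
After 2 ticks: (0.2850, 0.2550, 0.2450, 0.2150)
After 3 ticks: (0.2815, 0.2640, 0.2535, 0.2010)
P(in 3 jobs after 3 ticks) = 0.2535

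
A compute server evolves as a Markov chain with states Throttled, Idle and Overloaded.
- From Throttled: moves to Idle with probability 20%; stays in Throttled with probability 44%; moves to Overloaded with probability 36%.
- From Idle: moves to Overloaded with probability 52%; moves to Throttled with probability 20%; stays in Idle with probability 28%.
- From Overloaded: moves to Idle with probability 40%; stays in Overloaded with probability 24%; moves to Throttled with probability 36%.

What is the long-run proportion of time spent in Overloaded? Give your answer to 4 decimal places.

0.3638

Let the stationary distribution be π with π = πP and π_1 + π_2 + π_3 = 1.
π_1 = 0.44·π_1 + 0.2·π_2 + 0.36·π_3
π_2 = 0.2·π_1 + 0.28·π_2 + 0.4·π_3
Solving with the normalization constraint gives π = (0.3397, 0.2965, 0.3638).
So the stationary probability of Overloaded is 0.3638.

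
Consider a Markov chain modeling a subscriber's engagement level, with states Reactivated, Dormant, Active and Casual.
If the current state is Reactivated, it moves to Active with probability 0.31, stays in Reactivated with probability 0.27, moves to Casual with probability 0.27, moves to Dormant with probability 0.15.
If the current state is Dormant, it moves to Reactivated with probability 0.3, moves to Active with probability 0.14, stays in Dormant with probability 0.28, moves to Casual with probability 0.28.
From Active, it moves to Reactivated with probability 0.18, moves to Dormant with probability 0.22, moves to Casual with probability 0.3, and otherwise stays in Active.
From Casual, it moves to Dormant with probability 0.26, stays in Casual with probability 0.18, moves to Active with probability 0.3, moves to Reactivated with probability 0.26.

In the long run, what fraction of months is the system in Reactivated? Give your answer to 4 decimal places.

0.2503

Let the stationary distribution be π with π = πP and π_1 + π_2 + π_3 + π_4 = 1.
π_1 = 0.27·π_1 + 0.3·π_2 + 0.18·π_3 + 0.26·π_4
π_2 = 0.15·π_1 + 0.28·π_2 + 0.22·π_3 + 0.26·π_4
π_3 = 0.31·π_1 + 0.14·π_2 + 0.3·π_3 + 0.3·π_4
Solving with the normalization constraint gives π = (0.2503, 0.2263, 0.2663, 0.2571).
So the stationary probability of Reactivated is 0.2503.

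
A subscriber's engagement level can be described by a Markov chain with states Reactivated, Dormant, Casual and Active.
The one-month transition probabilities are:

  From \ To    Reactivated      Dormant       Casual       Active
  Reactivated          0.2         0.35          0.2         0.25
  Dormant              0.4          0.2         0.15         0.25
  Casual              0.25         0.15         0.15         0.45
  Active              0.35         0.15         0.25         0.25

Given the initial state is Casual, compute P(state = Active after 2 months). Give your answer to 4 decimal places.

0.2800

Propagate the distribution vector 2 months from Casual.
After 0 months: (0.0000, 0.0000, 1.0000, 0.0000)
After 1 month: (0.2500, 0.1500, 0.1500, 0.4500)
After 2 months: (0.3050, 0.2075, 0.2075, 0.2800)
P(in Active after 2 months) = 0.2800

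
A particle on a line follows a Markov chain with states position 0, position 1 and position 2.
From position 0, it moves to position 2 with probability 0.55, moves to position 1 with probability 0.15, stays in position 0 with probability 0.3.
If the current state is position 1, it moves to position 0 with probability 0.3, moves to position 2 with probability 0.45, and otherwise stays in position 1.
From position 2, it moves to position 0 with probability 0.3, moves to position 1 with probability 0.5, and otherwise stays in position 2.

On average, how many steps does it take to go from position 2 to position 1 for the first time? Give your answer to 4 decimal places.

2.5316

Let t(s) be the expected number of steps to first reach position 1 from state s, with t(position 1) = 0. Conditioning on the first step:
t(position 0) = 1 + 0.3·t(position 0) + 0.55·t(position 2)
t(position 2) = 1 + 0.3·t(position 0) + 0.2·t(position 2)
Solving: t(position 0) = 3.4177, t(position 2) = 2.5316.
Expected steps from position 2 to position 1: 2.5316.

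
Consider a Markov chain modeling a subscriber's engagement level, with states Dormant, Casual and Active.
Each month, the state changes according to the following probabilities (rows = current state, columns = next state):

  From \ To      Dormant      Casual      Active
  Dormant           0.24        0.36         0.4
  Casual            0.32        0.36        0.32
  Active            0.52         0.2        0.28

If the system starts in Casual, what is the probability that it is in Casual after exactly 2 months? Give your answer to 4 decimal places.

Sum over the intermediate state after 1 month:
P = P(Casual→Dormant)·P(Dormant→Casual) + P(Casual→Casual)·P(Casual→Casual) + P(Casual→Active)·P(Active→Casual)
  = 0.32×0.36 + 0.36×0.36 + 0.32×0.2
  = 0.1152 + 0.1296 + 0.0640 = 0.3088

0.3088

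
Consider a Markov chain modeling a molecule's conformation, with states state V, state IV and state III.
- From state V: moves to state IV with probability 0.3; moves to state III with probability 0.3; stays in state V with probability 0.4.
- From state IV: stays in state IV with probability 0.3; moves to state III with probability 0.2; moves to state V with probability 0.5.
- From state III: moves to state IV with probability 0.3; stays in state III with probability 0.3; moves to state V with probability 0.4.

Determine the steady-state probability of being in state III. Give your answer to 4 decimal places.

0.2700

Let the stationary distribution be π with π = πP and π_1 + π_2 + π_3 = 1.
π_1 = 0.4·π_1 + 0.5·π_2 + 0.4·π_3
π_2 = 0.3·π_1 + 0.3·π_2 + 0.3·π_3
Solving with the normalization constraint gives π = (0.4300, 0.3000, 0.2700).
So the stationary probability of state III is 0.2700.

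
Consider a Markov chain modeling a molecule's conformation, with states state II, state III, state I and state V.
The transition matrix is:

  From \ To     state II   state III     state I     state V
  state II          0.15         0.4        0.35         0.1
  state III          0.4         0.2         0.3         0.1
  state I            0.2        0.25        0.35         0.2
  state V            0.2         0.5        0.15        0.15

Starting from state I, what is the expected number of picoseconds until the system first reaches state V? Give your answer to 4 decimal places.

6.7347

Let t(s) be the expected number of picoseconds to first reach state V from state s, with t(state V) = 0. Conditioning on the first picosecond:
t(state II) = 1 + 0.15·t(state II) + 0.4·t(state III) + 0.35·t(state I)
t(state III) = 1 + 0.4·t(state II) + 0.2·t(state III) + 0.3·t(state I)
t(state I) = 1 + 0.2·t(state II) + 0.25·t(state III) + 0.35·t(state I)
Solving: t(state II) = 7.4882, t(state III) = 7.5196, t(state I) = 6.7347.
Expected picoseconds from state I to state V: 6.7347.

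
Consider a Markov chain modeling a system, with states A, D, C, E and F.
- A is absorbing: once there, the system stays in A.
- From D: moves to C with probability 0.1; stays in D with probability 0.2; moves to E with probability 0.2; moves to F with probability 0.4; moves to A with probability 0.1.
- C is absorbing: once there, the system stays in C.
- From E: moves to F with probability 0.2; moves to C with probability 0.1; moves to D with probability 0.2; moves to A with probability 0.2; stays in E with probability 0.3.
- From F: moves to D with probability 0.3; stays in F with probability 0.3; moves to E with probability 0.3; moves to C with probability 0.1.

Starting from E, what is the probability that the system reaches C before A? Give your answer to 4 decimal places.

0.4490

Let h(s) be the probability of absorption at C starting from transient state s. Then h(C) = 1 and h(A) = 0. By first-step analysis:
h(D) = 0.1·0 + 0.2·h(D) + 0.1·1 + 0.2·h(E) + 0.4·h(F)
h(E) = 0.2·0 + 0.2·h(D) + 0.1·1 + 0.3·h(E) + 0.2·h(F)
h(F) = 0.3·h(D) + 0.1·1 + 0.3·h(E) + 0.3·h(F)
Solving: h(D) = 0.5153, h(E) = 0.4490, h(F) = 0.5561.
Starting from E, the probability is 0.4490.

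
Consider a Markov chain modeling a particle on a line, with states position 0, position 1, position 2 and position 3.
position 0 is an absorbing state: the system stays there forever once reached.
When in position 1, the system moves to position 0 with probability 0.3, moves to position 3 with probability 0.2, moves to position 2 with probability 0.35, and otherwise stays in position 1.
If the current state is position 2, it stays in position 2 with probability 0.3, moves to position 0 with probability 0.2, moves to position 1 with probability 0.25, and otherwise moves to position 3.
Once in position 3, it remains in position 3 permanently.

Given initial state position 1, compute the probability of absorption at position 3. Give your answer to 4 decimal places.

Let h(s) be the probability of absorption at position 3 starting from transient state s. Then h(position 3) = 1 and h(position 0) = 0. By first-step analysis:
h(position 1) = 0.3·0 + 0.15·h(position 1) + 0.35·h(position 2) + 0.2·1
h(position 2) = 0.2·0 + 0.25·h(position 1) + 0.3·h(position 2) + 0.25·1
Solving: h(position 1) = 0.4483, h(position 2) = 0.5172.
Starting from position 1, the probability is 0.4483.

0.4483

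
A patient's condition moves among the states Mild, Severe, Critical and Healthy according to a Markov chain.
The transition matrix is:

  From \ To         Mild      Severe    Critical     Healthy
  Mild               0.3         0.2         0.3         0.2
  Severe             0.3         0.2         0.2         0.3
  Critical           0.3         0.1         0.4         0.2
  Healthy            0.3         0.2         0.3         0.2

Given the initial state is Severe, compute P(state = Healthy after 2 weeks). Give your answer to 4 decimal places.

Propagate the distribution vector 2 weeks from Severe.
After 0 weeks: (0.0000, 1.0000, 0.0000, 0.0000)
After 1 week: (0.3000, 0.2000, 0.2000, 0.3000)
After 2 weeks: (0.3000, 0.1800, 0.3000, 0.2200)
P(in Healthy after 2 weeks) = 0.2200

0.2200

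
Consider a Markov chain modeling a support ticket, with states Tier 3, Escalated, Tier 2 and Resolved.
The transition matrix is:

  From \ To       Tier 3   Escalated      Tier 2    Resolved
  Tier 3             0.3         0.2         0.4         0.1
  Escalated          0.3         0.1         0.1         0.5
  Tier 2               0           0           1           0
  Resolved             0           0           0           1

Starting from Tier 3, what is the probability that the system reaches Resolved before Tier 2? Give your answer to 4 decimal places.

0.3333

Let h(s) be the probability of absorption at Resolved starting from transient state s. Then h(Resolved) = 1 and h(Tier 2) = 0. By first-step analysis:
h(Tier 3) = 0.3·h(Tier 3) + 0.2·h(Escalated) + 0.4·0 + 0.1·1
h(Escalated) = 0.3·h(Tier 3) + 0.1·h(Escalated) + 0.1·0 + 0.5·1
Solving: h(Tier 3) = 0.3333, h(Escalated) = 0.6667.
Starting from Tier 3, the probability is 0.3333.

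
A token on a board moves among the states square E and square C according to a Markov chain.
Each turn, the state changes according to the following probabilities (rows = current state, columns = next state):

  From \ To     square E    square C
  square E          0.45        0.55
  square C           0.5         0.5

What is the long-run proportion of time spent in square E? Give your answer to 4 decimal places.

0.4762

Let the stationary distribution be π with π = πP and π_1 + π_2 = 1.
π_1 = 0.45·π_1 + 0.5·π_2
Solving with the normalization constraint gives π = (0.4762, 0.5238).
So the stationary probability of square E is 0.4762.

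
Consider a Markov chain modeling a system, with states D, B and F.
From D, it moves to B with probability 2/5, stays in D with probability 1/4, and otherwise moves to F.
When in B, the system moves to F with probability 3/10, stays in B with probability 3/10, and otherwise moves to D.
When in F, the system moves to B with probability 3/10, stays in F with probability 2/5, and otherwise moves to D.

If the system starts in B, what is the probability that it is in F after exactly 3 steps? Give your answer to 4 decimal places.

Propagate the distribution vector 3 steps from B.
After 0 steps: (0.0000, 1.0000, 0.0000)
After 1 step: (0.4000, 0.3000, 0.3000)
After 2 steps: (0.3100, 0.3400, 0.3500)
After 3 steps: (0.3185, 0.3310, 0.3505)
P(in F after 3 steps) = 0.3505

0.3505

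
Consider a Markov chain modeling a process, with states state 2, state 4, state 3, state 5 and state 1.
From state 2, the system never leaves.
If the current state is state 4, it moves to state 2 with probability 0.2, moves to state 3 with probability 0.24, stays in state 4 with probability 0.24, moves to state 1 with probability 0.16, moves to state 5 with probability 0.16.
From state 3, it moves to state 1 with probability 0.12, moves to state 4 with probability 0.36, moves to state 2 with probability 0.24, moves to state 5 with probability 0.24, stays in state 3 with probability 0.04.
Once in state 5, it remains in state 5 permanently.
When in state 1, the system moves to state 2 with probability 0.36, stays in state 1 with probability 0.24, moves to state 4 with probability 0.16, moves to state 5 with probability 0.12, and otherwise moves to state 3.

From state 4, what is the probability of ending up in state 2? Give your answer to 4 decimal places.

0.5819

Let h(s) be the probability of absorption at state 2 starting from transient state s. Then h(state 2) = 1 and h(state 5) = 0. By first-step analysis:
h(state 4) = 0.2·1 + 0.24·h(state 4) + 0.24·h(state 3) + 0.16·0 + 0.16·h(state 1)
h(state 3) = 0.24·1 + 0.36·h(state 4) + 0.04·h(state 3) + 0.24·0 + 0.12·h(state 1)
h(state 1) = 0.36·1 + 0.16·h(state 4) + 0.12·h(state 3) + 0.12·0 + 0.24·h(state 1)
Solving: h(state 4) = 0.5819, h(state 3) = 0.5537, h(state 1) = 0.6836.
Starting from state 4, the probability is 0.5819.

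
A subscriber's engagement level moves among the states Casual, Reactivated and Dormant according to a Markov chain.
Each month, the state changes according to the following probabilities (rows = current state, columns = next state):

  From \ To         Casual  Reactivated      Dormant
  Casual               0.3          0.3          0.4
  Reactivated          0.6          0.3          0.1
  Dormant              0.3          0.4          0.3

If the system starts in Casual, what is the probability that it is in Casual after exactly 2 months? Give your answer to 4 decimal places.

Sum over the intermediate state after 1 month:
P = P(Casual→Casual)·P(Casual→Casual) + P(Casual→Reactivated)·P(Reactivated→Casual) + P(Casual→Dormant)·P(Dormant→Casual)
  = 0.3×0.3 + 0.3×0.6 + 0.4×0.3
  = 0.0900 + 0.1800 + 0.1200 = 0.3900

0.3900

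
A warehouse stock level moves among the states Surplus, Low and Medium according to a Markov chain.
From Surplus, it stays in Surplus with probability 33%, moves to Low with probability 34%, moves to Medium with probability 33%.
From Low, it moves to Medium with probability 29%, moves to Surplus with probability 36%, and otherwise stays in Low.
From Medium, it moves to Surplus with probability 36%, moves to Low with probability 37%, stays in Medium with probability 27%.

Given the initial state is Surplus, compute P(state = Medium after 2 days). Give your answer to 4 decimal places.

Sum over the intermediate state after 1 day:
P = P(Surplus→Surplus)·P(Surplus→Medium) + P(Surplus→Low)·P(Low→Medium) + P(Surplus→Medium)·P(Medium→Medium)
  = 0.33×0.33 + 0.34×0.29 + 0.33×0.27
  = 0.1089 + 0.0986 + 0.0891 = 0.2966

0.2966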